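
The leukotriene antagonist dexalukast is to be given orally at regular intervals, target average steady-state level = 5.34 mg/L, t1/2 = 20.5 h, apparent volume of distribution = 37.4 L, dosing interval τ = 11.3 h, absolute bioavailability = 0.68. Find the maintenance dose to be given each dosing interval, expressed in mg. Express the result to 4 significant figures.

112.2 mg

k = ln2 / t½ = 0.693147 / 20.5 = 0.03381 h⁻¹
CL = k × Vd = 0.03381 × 37.4 = 1.264 L/h
At steady state, F × (Dose/τ) = Css × CL.
Dose = Css × CL × τ / F = 5.34 × 1.264 × 11.3 / 0.68 = 112.2 mg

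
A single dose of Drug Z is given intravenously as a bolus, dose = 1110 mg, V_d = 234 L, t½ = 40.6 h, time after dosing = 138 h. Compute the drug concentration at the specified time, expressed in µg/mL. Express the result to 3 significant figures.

C₀ = Dose / Vd = 1110 / 234 = 4.744 mg/L
k = ln2 / t½ = 0.693147 / 40.6 = 0.01707 h⁻¹
C = C₀ · e^(−k·t) = 4.744 × e^(−0.01707 × 138)
  = 4.744 × 0.09483 = 0.4499 mg/L
(0.4499 mg/L = 0.4499 µg/mL)

0.450 µg/mL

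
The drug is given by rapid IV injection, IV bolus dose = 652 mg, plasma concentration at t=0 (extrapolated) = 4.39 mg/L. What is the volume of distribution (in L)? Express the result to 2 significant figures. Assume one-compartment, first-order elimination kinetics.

150 L

Vd = Dose / C₀ = 652.0 / 4.39 = 148.5 L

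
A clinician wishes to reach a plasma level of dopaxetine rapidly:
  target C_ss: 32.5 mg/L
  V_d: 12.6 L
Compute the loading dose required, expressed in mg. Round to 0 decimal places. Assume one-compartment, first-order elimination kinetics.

LD = Css × Vd = 32.5 × 12.6 = 409.5 mg

410 mg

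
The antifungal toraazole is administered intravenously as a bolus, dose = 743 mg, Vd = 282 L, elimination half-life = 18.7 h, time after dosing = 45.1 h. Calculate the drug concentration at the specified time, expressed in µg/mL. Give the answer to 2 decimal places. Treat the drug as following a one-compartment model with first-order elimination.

C₀ = Dose / Vd = 743.0 / 282 = 2.635 mg/L
k = ln2 / t½ = 0.693147 / 18.7 = 0.03707 h⁻¹
C = C₀ · e^(−k·t) = 2.635 × e^(−0.03707 × 45.1)
  = 2.635 × 0.1879 = 0.4951 mg/L
(0.4951 mg/L = 0.4951 µg/mL)

0.50 µg/mL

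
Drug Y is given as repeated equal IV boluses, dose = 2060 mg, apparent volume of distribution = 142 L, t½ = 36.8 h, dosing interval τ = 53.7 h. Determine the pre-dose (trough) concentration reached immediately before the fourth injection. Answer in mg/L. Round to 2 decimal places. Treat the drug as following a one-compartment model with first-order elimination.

C₀ per dose = Dose / Vd = 2060 / 142 = 14.51 mg/L
k = ln2 / t½ = 0.693147 / 36.8 = 0.01884 h⁻¹
Fraction remaining after one interval: r = e^(−kτ) = e^(−0.01884 × 53.7) = 0.3636
Before dose 4, 3 doses have been given (aged 1τ, 2τ, 3τ).
C_trough = C₀ × (r + r² + … + r^3) = C₀ × r(1−r^3)/(1−r)
        = 14.51 × 0.3636 × (1 − 0.04807) / (1 − 0.3636) = 7.892 mg/L

7.89 mg/L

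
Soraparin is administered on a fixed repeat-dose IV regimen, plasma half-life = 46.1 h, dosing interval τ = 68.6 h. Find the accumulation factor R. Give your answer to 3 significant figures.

1.55

k = ln2 / t½ = 0.693147 / 46.1 = 0.01504 h⁻¹
e^(−kτ) = e^(−0.01504 × 68.6) = 0.3564
Accumulation ratio R = 1 / (1 − e^(−kτ)) = 1 / (1 − 0.3564) = 1.554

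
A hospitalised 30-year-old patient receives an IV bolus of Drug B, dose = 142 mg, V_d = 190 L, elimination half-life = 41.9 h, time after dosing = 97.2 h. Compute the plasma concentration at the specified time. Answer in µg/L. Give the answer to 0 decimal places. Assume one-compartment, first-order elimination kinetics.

C₀ = Dose / Vd = 142.0 / 190 = 0.7474 mg/L
k = ln2 / t½ = 0.693147 / 41.9 = 0.01654 h⁻¹
C = C₀ · e^(−k·t) = 0.7474 × e^(−0.01654 × 97.2)
  = 0.7474 × 0.2004 = 0.1498 mg/L
Convert: 0.1498 mg/L × 1000 = 149.8 µg/L

150 µg/L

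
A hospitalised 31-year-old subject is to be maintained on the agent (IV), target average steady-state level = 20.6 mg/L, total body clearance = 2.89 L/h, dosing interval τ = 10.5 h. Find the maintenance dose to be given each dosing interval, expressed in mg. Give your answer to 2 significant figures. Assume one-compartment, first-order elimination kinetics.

At steady state, Dose/τ = Css × CL.
Dose = Css × CL × τ = 20.6 × 2.890 × 10.5 = 625.1 mg

630 mg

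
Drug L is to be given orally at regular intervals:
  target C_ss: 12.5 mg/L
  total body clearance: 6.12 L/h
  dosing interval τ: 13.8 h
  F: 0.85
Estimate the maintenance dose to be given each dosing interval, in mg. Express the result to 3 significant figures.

At steady state, F × (Dose/τ) = Css × CL.
Dose = Css × CL × τ / F = 12.5 × 6.120 × 13.8 / 0.85 = 1242 mg

1240 mg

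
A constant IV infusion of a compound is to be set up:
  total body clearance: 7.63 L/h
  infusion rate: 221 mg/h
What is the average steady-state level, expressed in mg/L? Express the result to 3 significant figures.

29.0 mg/L

At steady state Css = R₀ / CL = 221 / 7.630 = 28.96 mg/L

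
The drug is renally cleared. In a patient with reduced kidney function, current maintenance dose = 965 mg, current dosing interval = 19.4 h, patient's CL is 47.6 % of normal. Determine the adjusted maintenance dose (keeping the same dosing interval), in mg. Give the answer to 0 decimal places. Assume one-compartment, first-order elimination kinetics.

To keep the same average steady-state level, dosing rate must scale with clearance.
CL ratio = 47.6 / 100 = 0.4760
New dose (same interval) = 965 × 0.4760 = 459.3 mg

459 mg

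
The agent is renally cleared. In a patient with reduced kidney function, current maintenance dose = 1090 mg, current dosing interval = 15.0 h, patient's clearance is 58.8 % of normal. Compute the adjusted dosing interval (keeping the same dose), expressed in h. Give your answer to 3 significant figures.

To keep the same average steady-state level, dosing rate must scale with clearance.
CL ratio = 58.8 / 100 = 0.5880
New interval (same dose) = 15.0 / 0.5880 = 25.51 h

25.5 h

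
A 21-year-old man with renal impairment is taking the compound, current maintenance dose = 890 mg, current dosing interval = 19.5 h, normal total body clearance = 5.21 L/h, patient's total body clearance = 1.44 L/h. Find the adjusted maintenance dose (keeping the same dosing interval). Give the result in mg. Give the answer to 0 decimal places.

To keep the same average steady-state level, dosing rate must scale with clearance.
CL ratio = 1.44 / 5.21 = 0.2764
New dose (same interval) = 890 × 0.2764 = 246.0 mg

246 mg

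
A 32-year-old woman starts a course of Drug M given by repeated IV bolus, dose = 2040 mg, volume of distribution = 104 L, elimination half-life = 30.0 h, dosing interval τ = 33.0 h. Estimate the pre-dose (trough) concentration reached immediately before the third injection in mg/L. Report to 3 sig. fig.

13.4 mg/L

C₀ per dose = Dose / Vd = 2040 / 104 = 19.62 mg/L
k = ln2 / t½ = 0.693147 / 30.0 = 0.02310 h⁻¹
Fraction remaining after one interval: r = e^(−kτ) = e^(−0.02310 × 33.0) = 0.4666
Before dose 3, 2 doses have been given (aged 1τ, 2τ).
C_trough = C₀ × (r + r²) = 19.62 × (0.4666 + 0.2177) = 13.43 mg/L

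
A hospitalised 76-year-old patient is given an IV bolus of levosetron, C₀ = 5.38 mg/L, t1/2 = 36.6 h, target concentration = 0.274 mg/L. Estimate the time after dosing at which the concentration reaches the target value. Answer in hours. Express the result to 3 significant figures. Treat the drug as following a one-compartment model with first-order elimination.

k = ln2 / t½ = 0.693147 / 36.6 = 0.01894 h⁻¹
t = ln(C₀ / C) / k = ln(5.380 / 0.274) / 0.01894
  = ln(19.64) / 0.01894 = 2.978 / 0.01894 = 157.2 h

157 h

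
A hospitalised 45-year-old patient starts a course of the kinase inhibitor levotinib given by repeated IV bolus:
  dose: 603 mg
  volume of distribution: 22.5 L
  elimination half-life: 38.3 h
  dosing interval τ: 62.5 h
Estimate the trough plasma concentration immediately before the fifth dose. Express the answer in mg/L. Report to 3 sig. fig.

C₀ per dose = Dose / Vd = 603 / 22.5 = 26.80 mg/L
k = ln2 / t½ = 0.693147 / 38.3 = 0.01810 h⁻¹
Fraction remaining after one interval: r = e^(−kτ) = e^(−0.01810 × 62.5) = 0.3226
Before dose 5, 4 doses have been given (aged 1τ, 2τ, 3τ, 4τ).
C_trough = C₀ × (r + r² + … + r^4) = C₀ × r(1−r^4)/(1−r)
        = 26.80 × 0.3226 × (1 − 0.01083) / (1 − 0.3226) = 12.62 mg/L

12.6 mg/L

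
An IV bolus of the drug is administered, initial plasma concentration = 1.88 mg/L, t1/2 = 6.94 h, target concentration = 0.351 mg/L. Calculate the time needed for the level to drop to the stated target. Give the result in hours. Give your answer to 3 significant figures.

16.8 h

k = ln2 / t½ = 0.693147 / 6.94 = 0.09988 h⁻¹
t = ln(C₀ / C) / k = ln(1.880 / 0.351) / 0.09988
  = ln(5.356) / 0.09988 = 1.678 / 0.09988 = 16.80 h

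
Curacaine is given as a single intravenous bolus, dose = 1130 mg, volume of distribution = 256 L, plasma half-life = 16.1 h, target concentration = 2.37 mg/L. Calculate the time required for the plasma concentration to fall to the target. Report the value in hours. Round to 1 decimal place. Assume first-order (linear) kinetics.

14.4 h

C₀ = Dose / Vd = 1130 / 256 = 4.414 mg/L
k = ln2 / t½ = 0.693147 / 16.1 = 0.04305 h⁻¹
t = ln(C₀ / C) / k = ln(4.414 / 2.37) / 0.04305
  = ln(1.862) / 0.04305 = 0.6217 / 0.04305 = 14.44 h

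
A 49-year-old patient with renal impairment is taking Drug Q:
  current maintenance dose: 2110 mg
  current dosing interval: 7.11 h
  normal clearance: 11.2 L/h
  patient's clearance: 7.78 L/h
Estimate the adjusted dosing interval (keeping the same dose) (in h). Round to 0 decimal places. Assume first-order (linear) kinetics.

To keep the same average steady-state level, dosing rate must scale with clearance.
CL ratio = 7.78 / 11.2 = 0.6946
New interval (same dose) = 7.11 / 0.6946 = 10.24 h

10 h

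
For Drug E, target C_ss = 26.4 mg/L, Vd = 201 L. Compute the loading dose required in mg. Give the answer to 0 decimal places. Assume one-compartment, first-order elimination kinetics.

LD = Css × Vd = 26.4 × 201 = 5306 mg

5306 mg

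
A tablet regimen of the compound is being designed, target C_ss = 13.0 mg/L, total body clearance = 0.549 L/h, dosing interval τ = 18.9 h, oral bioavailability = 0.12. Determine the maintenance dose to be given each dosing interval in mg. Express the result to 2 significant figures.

At steady state, F × (Dose/τ) = Css × CL.
Dose = Css × CL × τ / F = 13.0 × 0.5490 × 18.9 / 0.12 = 1124 mg

1100 mg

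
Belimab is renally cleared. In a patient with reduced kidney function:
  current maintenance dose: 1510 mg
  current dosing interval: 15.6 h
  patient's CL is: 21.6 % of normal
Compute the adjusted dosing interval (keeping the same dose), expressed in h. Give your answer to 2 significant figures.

To keep the same average steady-state level, dosing rate must scale with clearance.
CL ratio = 21.6 / 100 = 0.2160
New interval (same dose) = 15.6 / 0.2160 = 72.22 h

72 h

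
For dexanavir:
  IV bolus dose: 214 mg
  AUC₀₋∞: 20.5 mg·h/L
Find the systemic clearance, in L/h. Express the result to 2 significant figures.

CL = Dose / AUC = 214 / 20.5 = 10.44 L/h

10 L/h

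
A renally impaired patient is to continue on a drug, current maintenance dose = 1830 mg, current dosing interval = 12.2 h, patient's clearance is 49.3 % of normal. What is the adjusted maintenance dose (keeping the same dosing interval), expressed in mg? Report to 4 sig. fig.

To keep the same average steady-state level, dosing rate must scale with clearance.
CL ratio = 49.3 / 100 = 0.4930
New dose (same interval) = 1830 × 0.4930 = 902.2 mg

902.2 mg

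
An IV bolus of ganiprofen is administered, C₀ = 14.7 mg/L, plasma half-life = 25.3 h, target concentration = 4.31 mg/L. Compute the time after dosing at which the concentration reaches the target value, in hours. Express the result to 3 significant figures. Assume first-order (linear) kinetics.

44.8 h

k = ln2 / t½ = 0.693147 / 25.3 = 0.02740 h⁻¹
t = ln(C₀ / C) / k = ln(14.70 / 4.31) / 0.02740
  = ln(3.411) / 0.02740 = 1.227 / 0.02740 = 44.78 h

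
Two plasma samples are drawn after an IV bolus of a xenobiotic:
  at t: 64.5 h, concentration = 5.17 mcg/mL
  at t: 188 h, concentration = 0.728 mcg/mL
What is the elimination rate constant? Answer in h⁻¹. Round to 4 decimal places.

k = ln(C₁/C₂) / (t₂ − t₁) = ln(5.17/0.728) / (188 − 64.5)
  = 1.960 / 123.5 = 0.01587 h⁻¹

0.0159 h⁻¹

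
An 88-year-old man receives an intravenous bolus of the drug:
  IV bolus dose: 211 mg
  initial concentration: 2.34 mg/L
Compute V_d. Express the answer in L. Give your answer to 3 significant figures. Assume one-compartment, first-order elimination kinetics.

90.2 L

Vd = Dose / C₀ = 211.0 / 2.34 = 90.17 L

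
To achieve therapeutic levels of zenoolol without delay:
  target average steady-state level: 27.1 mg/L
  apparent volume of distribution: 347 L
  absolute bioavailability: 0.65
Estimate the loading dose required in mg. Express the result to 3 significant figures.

LD = Css × Vd / F = 27.1 × 347 / 0.65 = 14470 mg

14500 mg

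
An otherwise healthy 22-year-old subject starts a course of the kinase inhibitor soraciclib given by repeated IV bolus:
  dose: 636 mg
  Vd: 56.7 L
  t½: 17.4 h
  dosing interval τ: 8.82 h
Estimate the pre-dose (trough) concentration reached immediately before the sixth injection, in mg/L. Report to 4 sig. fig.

22.05 mg/L

C₀ per dose = Dose / Vd = 636 / 56.7 = 11.22 mg/L
k = ln2 / t½ = 0.693147 / 17.4 = 0.03984 h⁻¹
Fraction remaining after one interval: r = e^(−kτ) = e^(−0.03984 × 8.82) = 0.7037
Before dose 6, 5 doses have been given (aged 1τ, 2τ, 3τ, 4τ, 5τ).
C_trough = C₀ × (r + r² + … + r^5) = C₀ × r(1−r^5)/(1−r)
        = 11.22 × 0.7037 × (1 − 0.1726) / (1 − 0.7037) = 22.05 mg/L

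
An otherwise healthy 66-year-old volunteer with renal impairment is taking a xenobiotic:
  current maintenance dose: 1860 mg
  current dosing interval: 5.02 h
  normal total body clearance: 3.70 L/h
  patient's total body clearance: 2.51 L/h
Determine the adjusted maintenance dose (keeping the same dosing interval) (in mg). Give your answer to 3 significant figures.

To keep the same average steady-state level, dosing rate must scale with clearance.
CL ratio = 2.51 / 3.70 = 0.6784
New dose (same interval) = 1860 × 0.6784 = 1262 mg

1260 mg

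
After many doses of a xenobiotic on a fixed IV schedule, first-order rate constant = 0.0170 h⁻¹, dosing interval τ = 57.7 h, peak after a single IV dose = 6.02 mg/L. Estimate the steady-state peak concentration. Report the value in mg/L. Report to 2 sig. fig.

9.6 mg/L

e^(−kτ) = e^(−0.01700 × 57.7) = 0.3750
Accumulation ratio R = 1 / (1 − e^(−kτ)) = 1 / (1 − 0.3750) = 1.600
Steady-state peak = C₀ × R = 6.02 × 1.600 = 9.632 mg/L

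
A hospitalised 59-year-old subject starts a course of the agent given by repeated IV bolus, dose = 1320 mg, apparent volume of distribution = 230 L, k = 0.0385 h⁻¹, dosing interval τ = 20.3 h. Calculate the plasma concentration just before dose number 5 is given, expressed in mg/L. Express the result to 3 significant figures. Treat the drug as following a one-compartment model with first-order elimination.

C₀ per dose = Dose / Vd = 1320 / 230 = 5.739 mg/L
Fraction remaining after one interval: r = e^(−kτ) = e^(−0.03850 × 20.3) = 0.4577
Before dose 5, 4 doses have been given (aged 1τ, 2τ, 3τ, 4τ).
C_trough = C₀ × (r + r² + … + r^4) = C₀ × r(1−r^4)/(1−r)
        = 5.739 × 0.4577 × (1 − 0.04389) / (1 − 0.4577) = 4.631 mg/L

4.63 mg/L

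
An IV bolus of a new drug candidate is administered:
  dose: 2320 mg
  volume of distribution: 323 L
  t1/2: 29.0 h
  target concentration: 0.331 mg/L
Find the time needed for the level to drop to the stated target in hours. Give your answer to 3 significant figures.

C₀ = Dose / Vd = 2320 / 323 = 7.183 mg/L
k = ln2 / t½ = 0.693147 / 29.0 = 0.02390 h⁻¹
t = ln(C₀ / C) / k = ln(7.183 / 0.331) / 0.02390
  = ln(21.70) / 0.02390 = 3.077 / 0.02390 = 128.7 h

129 h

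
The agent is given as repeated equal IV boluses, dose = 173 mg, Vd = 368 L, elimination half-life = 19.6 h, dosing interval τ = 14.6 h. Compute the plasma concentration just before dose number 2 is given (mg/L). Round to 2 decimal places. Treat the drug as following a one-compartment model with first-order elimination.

0.28 mg/L

C₀ per dose = Dose / Vd = 173 / 368 = 0.4701 mg/L
k = ln2 / t½ = 0.693147 / 19.6 = 0.03536 h⁻¹
Fraction remaining after one interval: r = e^(−kτ) = e^(−0.03536 × 14.6) = 0.5968
Before dose 2, 1 dose has been given (aged 1τ).
C_trough = C₀ × r = 0.4701 × 0.5968 = 0.2806 mg/L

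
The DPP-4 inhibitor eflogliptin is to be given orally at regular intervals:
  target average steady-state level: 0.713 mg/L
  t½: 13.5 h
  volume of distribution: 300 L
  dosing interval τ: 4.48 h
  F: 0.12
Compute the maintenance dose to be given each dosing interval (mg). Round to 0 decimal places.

k = ln2 / t½ = 0.693147 / 13.5 = 0.05134 h⁻¹
CL = k × Vd = 0.05134 × 300 = 15.40 L/h
At steady state, F × (Dose/τ) = Css × CL.
Dose = Css × CL × τ / F = 0.713 × 15.40 × 4.48 / 0.12 = 409.9 mg

410 mg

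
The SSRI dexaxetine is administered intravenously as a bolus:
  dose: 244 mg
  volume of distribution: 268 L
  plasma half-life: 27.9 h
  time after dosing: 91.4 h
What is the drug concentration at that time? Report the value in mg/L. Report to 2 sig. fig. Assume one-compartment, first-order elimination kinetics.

0.094 mg/L

C₀ = Dose / Vd = 244.0 / 268 = 0.9104 mg/L
k = ln2 / t½ = 0.693147 / 27.9 = 0.02484 h⁻¹
C = C₀ · e^(−k·t) = 0.9104 × e^(−0.02484 × 91.4)
  = 0.9104 × 0.1033 = 0.09404 mg/L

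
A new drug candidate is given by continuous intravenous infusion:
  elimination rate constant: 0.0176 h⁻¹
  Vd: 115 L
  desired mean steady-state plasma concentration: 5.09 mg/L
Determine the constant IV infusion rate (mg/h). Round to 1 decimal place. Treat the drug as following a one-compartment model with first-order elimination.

10.3 mg/h

CL = k × Vd = 0.01760 × 115 = 2.024 L/h
At steady state, infusion rate R₀ = Css × CL = 5.09 × 2.024 = 10.30 mg/h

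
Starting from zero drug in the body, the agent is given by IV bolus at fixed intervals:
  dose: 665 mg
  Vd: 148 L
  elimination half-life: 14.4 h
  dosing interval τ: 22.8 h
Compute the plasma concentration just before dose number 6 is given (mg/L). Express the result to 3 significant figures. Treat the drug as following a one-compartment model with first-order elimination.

C₀ per dose = Dose / Vd = 665 / 148 = 4.493 mg/L
k = ln2 / t½ = 0.693147 / 14.4 = 0.04814 h⁻¹
Fraction remaining after one interval: r = e^(−kτ) = e^(−0.04814 × 22.8) = 0.3337
Before dose 6, 5 doses have been given (aged 1τ, 2τ, 3τ, 4τ, 5τ).
C_trough = C₀ × (r + r² + … + r^5) = C₀ × r(1−r^5)/(1−r)
        = 4.493 × 0.3337 × (1 − 0.004138) / (1 − 0.3337) = 2.241 mg/L

2.24 mg/L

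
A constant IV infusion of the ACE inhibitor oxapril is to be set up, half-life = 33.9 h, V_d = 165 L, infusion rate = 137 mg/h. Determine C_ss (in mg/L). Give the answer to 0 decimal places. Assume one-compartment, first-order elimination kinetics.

41 mg/L

k = ln2 / t½ = 0.693147 / 33.9 = 0.02045 h⁻¹
CL = k × Vd = 0.02045 × 165 = 3.374 L/h
At steady state Css = R₀ / CL = 137 / 3.374 = 40.60 mg/L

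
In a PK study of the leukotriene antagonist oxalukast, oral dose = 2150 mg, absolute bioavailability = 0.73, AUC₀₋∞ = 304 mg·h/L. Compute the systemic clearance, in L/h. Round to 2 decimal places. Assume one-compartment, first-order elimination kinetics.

CL = F·Dose / AUC = 0.73 × 2150 / 304 = 5.163 L/h

5.16 L/h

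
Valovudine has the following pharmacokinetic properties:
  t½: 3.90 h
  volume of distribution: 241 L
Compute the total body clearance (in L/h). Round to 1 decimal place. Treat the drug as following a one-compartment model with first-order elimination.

42.8 L/h

k = ln2 / t½ = 0.693147 / 3.90 = 0.1777 h⁻¹
CL = k × Vd = 0.1777 × 241 = 42.83 L/h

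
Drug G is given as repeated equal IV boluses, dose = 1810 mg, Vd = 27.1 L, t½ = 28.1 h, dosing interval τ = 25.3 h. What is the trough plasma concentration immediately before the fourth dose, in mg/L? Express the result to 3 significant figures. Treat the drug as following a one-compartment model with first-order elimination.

65.2 mg/L

C₀ per dose = Dose / Vd = 1810 / 27.1 = 66.79 mg/L
k = ln2 / t½ = 0.693147 / 28.1 = 0.02467 h⁻¹
Fraction remaining after one interval: r = e^(−kτ) = e^(−0.02467 × 25.3) = 0.5357
Before dose 4, 3 doses have been given (aged 1τ, 2τ, 3τ).
C_trough = C₀ × (r + r² + … + r^3) = C₀ × r(1−r^3)/(1−r)
        = 66.79 × 0.5357 × (1 − 0.1537) / (1 − 0.5357) = 65.22 mg/L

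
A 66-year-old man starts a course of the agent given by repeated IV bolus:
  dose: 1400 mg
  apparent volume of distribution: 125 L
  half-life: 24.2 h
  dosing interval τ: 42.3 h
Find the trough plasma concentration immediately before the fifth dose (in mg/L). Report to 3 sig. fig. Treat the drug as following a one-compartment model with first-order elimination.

4.71 mg/L

C₀ per dose = Dose / Vd = 1400 / 125 = 11.20 mg/L
k = ln2 / t½ = 0.693147 / 24.2 = 0.02864 h⁻¹
Fraction remaining after one interval: r = e^(−kτ) = e^(−0.02864 × 42.3) = 0.2978
Before dose 5, 4 doses have been given (aged 1τ, 2τ, 3τ, 4τ).
C_trough = C₀ × (r + r² + … + r^4) = C₀ × r(1−r^4)/(1−r)
        = 11.20 × 0.2978 × (1 − 0.007865) / (1 − 0.2978) = 4.713 mg/L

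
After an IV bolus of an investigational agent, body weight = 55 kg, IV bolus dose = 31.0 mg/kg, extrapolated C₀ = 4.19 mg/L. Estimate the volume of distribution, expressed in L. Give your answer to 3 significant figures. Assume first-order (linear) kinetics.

Dose = 31.0 × 55 = 1705 mg
Vd = Dose / C₀ = 1705 / 4.19 = 406.9 L

407 L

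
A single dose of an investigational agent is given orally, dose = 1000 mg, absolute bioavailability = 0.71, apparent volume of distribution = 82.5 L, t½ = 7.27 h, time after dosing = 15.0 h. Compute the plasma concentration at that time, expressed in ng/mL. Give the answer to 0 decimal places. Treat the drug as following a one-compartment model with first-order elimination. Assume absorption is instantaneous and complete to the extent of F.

2059 ng/mL

Amount reaching circulation = F × Dose = 0.71 × 1000 = 710.0 mg
C₀ = F·Dose / Vd = 710.0 / 82.5 = 8.606 mg/L
k = ln2 / t½ = 0.693147 / 7.27 = 0.09534 h⁻¹
C = C₀ · e^(−k·t) = 8.606 × e^(−0.09534 × 15.0)
  = 8.606 × 0.2393 = 2.059 mg/L
Convert: 2.059 mg/L × 1000 = 2059 ng/mL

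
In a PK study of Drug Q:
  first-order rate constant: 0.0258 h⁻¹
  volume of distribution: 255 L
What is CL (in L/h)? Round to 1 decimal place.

CL = k × Vd = 0.0258 × 255 = 6.579 L/h

6.6 L/h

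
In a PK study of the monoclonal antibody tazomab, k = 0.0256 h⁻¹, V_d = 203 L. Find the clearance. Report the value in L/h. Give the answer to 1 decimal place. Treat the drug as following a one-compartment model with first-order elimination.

CL = k × Vd = 0.0256 × 203 = 5.197 L/h

5.2 L/h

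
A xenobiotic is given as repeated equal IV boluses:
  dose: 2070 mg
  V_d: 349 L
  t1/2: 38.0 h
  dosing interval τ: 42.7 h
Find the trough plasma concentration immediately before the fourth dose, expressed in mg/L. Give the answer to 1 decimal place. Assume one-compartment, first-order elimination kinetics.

4.5 mg/L

C₀ per dose = Dose / Vd = 2070 / 349 = 5.931 mg/L
k = ln2 / t½ = 0.693147 / 38.0 = 0.01824 h⁻¹
Fraction remaining after one interval: r = e^(−kτ) = e^(−0.01824 × 42.7) = 0.4589
Before dose 4, 3 doses have been given (aged 1τ, 2τ, 3τ).
C_trough = C₀ × (r + r² + … + r^3) = C₀ × r(1−r^3)/(1−r)
        = 5.931 × 0.4589 × (1 − 0.09664) / (1 − 0.4589) = 4.544 mg/L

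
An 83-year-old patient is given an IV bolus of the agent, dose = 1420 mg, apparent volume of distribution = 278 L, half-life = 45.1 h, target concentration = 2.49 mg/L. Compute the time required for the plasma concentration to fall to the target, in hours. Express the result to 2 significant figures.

C₀ = Dose / Vd = 1420 / 278 = 5.108 mg/L
k = ln2 / t½ = 0.693147 / 45.1 = 0.01537 h⁻¹
t = ln(C₀ / C) / k = ln(5.108 / 2.49) / 0.01537
  = ln(2.051) / 0.01537 = 0.7183 / 0.01537 = 46.73 h

47 h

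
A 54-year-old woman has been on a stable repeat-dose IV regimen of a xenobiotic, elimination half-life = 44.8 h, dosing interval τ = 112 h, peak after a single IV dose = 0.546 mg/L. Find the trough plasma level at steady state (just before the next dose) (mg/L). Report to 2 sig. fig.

k = ln2 / t½ = 0.693147 / 44.8 = 0.01547 h⁻¹
e^(−kτ) = e^(−0.01547 × 112) = 0.1768
Accumulation ratio R = 1 / (1 − e^(−kτ)) = 1 / (1 − 0.1768) = 1.215
Steady-state trough = C₀ × R × e^(−kτ) = 0.546 × 1.215 × 0.1768 = 0.1173 mg/L

0.12 mg/L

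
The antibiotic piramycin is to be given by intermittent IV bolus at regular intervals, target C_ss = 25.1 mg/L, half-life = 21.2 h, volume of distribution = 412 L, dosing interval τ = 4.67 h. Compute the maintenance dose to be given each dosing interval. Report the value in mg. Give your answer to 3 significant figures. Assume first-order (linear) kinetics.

1580 mg

k = ln2 / t½ = 0.693147 / 21.2 = 0.03270 h⁻¹
CL = k × Vd = 0.03270 × 412 = 13.47 L/h
At steady state, Dose/τ = Css × CL.
Dose = Css × CL × τ = 25.1 × 13.47 × 4.67 = 1579 mg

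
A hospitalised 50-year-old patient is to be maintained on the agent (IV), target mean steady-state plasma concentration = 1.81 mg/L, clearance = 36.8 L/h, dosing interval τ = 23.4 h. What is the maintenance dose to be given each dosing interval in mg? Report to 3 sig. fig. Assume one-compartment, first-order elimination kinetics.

1560 mg

At steady state, Dose/τ = Css × CL.
Dose = Css × CL × τ = 1.81 × 36.80 × 23.4 = 1559 mg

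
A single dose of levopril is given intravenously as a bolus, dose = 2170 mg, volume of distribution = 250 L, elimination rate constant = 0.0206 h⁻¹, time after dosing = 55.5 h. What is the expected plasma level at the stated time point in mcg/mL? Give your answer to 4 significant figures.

2.767 mcg/mL

C₀ = Dose / Vd = 2170 / 250 = 8.680 mg/L
C = C₀ · e^(−k·t) = 8.680 × e^(−0.02060 × 55.5)
  = 8.680 × 0.3188 = 2.767 mg/L
(2.767 mg/L = 2.767 mcg/mL)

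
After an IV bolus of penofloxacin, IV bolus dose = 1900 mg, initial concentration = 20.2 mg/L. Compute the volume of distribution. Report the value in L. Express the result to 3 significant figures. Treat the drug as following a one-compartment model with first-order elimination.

Vd = Dose / C₀ = 1900 / 20.2 = 94.06 L

94.1 L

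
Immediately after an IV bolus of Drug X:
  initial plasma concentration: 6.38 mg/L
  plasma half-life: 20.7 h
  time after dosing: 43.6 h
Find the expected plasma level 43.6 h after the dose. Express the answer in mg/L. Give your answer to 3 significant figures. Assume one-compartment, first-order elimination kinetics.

1.48 mg/L

k = ln2 / t½ = 0.693147 / 20.7 = 0.03349 h⁻¹
C = C₀ · e^(−k·t) = 6.380 × e^(−0.03349 × 43.6)
  = 6.380 × 0.2322 = 1.481 mg/L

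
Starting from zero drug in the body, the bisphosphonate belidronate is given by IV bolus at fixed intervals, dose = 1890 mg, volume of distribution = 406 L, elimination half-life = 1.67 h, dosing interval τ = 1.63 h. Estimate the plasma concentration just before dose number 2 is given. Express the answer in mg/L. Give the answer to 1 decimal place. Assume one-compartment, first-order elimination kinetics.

2.4 mg/L

C₀ per dose = Dose / Vd = 1890 / 406 = 4.655 mg/L
k = ln2 / t½ = 0.693147 / 1.67 = 0.4151 h⁻¹
Fraction remaining after one interval: r = e^(−kτ) = e^(−0.4151 × 1.63) = 0.5083
Before dose 2, 1 dose has been given (aged 1τ).
C_trough = C₀ × r = 4.655 × 0.5083 = 2.366 mg/L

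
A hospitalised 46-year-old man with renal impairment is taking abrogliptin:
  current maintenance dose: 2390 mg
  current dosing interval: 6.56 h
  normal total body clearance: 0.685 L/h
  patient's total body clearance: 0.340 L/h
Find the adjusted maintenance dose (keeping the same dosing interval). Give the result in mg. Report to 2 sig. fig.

1200 mg

To keep the same average steady-state level, dosing rate must scale with clearance.
CL ratio = 0.340 / 0.685 = 0.4964
New dose (same interval) = 2390 × 0.4964 = 1186 mg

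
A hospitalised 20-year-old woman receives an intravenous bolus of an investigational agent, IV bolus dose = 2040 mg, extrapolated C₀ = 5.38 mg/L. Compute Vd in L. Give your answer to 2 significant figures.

380 L

Vd = Dose / C₀ = 2040 / 5.38 = 379.2 L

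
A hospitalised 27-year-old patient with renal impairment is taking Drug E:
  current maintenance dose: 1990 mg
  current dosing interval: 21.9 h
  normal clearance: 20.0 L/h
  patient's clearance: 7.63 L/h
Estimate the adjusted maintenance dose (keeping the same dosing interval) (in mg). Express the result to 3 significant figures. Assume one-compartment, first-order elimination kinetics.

To keep the same average steady-state level, dosing rate must scale with clearance.
CL ratio = 7.63 / 20.0 = 0.3815
New dose (same interval) = 1990 × 0.3815 = 759.2 mg

759 mg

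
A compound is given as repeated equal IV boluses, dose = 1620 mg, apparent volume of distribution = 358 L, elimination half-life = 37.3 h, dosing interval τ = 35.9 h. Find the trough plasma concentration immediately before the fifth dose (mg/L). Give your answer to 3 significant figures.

4.44 mg/L

C₀ per dose = Dose / Vd = 1620 / 358 = 4.525 mg/L
k = ln2 / t½ = 0.693147 / 37.3 = 0.01858 h⁻¹
Fraction remaining after one interval: r = e^(−kτ) = e^(−0.01858 × 35.9) = 0.5132
Before dose 5, 4 doses have been given (aged 1τ, 2τ, 3τ, 4τ).
C_trough = C₀ × (r + r² + … + r^4) = C₀ × r(1−r^4)/(1−r)
        = 4.525 × 0.5132 × (1 − 0.06937) / (1 − 0.5132) = 4.439 mg/L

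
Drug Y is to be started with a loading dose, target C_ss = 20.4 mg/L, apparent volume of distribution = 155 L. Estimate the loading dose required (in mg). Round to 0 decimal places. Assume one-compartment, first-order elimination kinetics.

3162 mg

LD = Css × Vd = 20.4 × 155 = 3162 mg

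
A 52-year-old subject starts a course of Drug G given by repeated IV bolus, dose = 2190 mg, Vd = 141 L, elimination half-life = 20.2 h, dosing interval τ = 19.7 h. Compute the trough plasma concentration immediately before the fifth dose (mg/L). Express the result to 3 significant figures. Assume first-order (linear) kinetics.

C₀ per dose = Dose / Vd = 2190 / 141 = 15.53 mg/L
k = ln2 / t½ = 0.693147 / 20.2 = 0.03431 h⁻¹
Fraction remaining after one interval: r = e^(−kτ) = e^(−0.03431 × 19.7) = 0.5087
Before dose 5, 4 doses have been given (aged 1τ, 2τ, 3τ, 4τ).
C_trough = C₀ × (r + r² + … + r^4) = C₀ × r(1−r^4)/(1−r)
        = 15.53 × 0.5087 × (1 − 0.06696) / (1 − 0.5087) = 15.00 mg/L

15.0 mg/L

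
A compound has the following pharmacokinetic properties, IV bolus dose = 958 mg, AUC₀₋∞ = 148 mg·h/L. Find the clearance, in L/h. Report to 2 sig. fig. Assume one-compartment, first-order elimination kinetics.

6.5 L/h

CL = Dose / AUC = 958 / 148 = 6.473 L/h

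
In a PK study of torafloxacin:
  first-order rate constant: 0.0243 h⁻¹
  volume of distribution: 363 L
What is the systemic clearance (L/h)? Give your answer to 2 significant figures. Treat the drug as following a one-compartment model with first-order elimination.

CL = k × Vd = 0.0243 × 363 = 8.821 L/h

8.8 L/h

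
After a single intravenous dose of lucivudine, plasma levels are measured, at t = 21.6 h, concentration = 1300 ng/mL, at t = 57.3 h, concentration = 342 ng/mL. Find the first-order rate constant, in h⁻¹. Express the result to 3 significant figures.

k = ln(C₁/C₂) / (t₂ − t₁) = ln(1300/342) / (57.3 − 21.6)
  = 1.335 / 35.70 = 0.03739 h⁻¹

0.0374 h⁻¹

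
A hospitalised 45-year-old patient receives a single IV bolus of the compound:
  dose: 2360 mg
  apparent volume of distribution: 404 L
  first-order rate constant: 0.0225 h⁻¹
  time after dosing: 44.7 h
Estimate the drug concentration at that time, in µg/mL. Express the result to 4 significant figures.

C₀ = Dose / Vd = 2360 / 404 = 5.842 mg/L
C = C₀ · e^(−k·t) = 5.842 × e^(−0.02250 × 44.7)
  = 5.842 × 0.3658 = 2.137 mg/L
(2.137 mg/L = 2.137 µg/mL)

2.137 µg/mL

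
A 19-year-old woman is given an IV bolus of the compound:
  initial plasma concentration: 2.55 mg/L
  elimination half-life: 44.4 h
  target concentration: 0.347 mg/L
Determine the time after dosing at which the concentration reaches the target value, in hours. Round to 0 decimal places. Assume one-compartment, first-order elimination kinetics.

128 h

k = ln2 / t½ = 0.693147 / 44.4 = 0.01561 h⁻¹
t = ln(C₀ / C) / k = ln(2.550 / 0.347) / 0.01561
  = ln(7.349) / 0.01561 = 1.995 / 0.01561 = 127.8 h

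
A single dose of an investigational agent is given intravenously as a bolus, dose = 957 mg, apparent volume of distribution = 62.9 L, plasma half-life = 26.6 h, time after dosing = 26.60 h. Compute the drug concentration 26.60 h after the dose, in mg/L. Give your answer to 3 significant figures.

C₀ = Dose / Vd = 957.0 / 62.9 = 15.21 mg/L
k = ln2 / t½ = 0.693147 / 26.6 = 0.02606 h⁻¹
t / t½ = 26.60 / 26.6 = 1 half-lives
C = C₀ × (1/2)^1 = 15.21 × 0.5000 = 7.605 mg/L

7.61 mg/L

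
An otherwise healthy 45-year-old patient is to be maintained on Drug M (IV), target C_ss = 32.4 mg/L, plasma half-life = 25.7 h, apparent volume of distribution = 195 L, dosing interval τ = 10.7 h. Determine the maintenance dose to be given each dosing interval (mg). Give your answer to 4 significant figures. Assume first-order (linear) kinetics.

1823 mg

k = ln2 / t½ = 0.693147 / 25.7 = 0.02697 h⁻¹
CL = k × Vd = 0.02697 × 195 = 5.259 L/h
At steady state, Dose/τ = Css × CL.
Dose = Css × CL × τ = 32.4 × 5.259 × 10.7 = 1823 mg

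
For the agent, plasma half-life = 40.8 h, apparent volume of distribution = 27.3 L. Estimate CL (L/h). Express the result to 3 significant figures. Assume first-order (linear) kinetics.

0.464 L/h

k = ln2 / t½ = 0.693147 / 40.8 = 0.01699 h⁻¹
CL = k × Vd = 0.01699 × 27.3 = 0.4638 L/h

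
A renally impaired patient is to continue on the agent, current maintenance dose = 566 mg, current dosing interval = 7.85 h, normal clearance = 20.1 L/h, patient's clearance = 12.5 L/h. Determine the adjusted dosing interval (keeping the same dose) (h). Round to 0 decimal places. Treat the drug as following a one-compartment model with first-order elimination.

13 h

To keep the same average steady-state level, dosing rate must scale with clearance.
CL ratio = 12.5 / 20.1 = 0.6219
New interval (same dose) = 7.85 / 0.6219 = 12.62 h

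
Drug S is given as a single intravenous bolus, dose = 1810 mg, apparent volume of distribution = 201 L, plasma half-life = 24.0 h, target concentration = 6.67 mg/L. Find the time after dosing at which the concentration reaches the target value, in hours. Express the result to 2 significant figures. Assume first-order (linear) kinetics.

C₀ = Dose / Vd = 1810 / 201 = 9.005 mg/L
k = ln2 / t½ = 0.693147 / 24.0 = 0.02888 h⁻¹
t = ln(C₀ / C) / k = ln(9.005 / 6.67) / 0.02888
  = ln(1.350) / 0.02888 = 0.3001 / 0.02888 = 10.39 h

10 h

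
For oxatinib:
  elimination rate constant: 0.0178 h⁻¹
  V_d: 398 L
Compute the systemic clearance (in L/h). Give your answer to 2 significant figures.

CL = k × Vd = 0.0178 × 398 = 7.084 L/h

7.1 L/h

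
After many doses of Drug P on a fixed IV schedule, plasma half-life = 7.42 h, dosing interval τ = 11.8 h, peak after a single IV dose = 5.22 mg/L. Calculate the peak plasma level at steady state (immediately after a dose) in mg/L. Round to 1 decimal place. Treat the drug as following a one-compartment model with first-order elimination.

k = ln2 / t½ = 0.693147 / 7.42 = 0.09342 h⁻¹
e^(−kτ) = e^(−0.09342 × 11.8) = 0.3321
Accumulation ratio R = 1 / (1 − e^(−kτ)) = 1 / (1 − 0.3321) = 1.497
Steady-state peak = C₀ × R = 5.22 × 1.497 = 7.814 mg/L

7.8 mg/L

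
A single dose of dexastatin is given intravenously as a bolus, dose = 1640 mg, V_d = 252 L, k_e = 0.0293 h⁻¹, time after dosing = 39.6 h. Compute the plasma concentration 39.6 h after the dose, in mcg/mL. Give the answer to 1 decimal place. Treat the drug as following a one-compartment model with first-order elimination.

2.0 mcg/mL

C₀ = Dose / Vd = 1640 / 252 = 6.508 mg/L
C = C₀ · e^(−k·t) = 6.508 × e^(−0.02930 × 39.6)
  = 6.508 × 0.3134 = 2.040 mg/L
(2.040 mg/L = 2.040 mcg/mL)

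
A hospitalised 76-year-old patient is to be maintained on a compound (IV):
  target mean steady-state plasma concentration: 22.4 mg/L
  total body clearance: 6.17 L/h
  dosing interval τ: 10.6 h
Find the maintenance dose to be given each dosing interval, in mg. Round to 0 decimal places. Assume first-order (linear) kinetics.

At steady state, Dose/τ = Css × CL.
Dose = Css × CL × τ = 22.4 × 6.170 × 10.6 = 1465 mg

1465 mg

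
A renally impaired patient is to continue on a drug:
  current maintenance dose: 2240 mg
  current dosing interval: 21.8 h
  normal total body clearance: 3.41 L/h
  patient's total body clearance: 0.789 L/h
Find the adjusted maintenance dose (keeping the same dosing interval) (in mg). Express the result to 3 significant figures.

518 mg

To keep the same average steady-state level, dosing rate must scale with clearance.
CL ratio = 0.789 / 3.41 = 0.2314
New dose (same interval) = 2240 × 0.2314 = 518.3 mg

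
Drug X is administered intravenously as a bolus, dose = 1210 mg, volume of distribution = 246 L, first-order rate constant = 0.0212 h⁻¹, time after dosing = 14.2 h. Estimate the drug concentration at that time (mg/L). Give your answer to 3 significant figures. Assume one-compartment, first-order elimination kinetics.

C₀ = Dose / Vd = 1210 / 246 = 4.919 mg/L
C = C₀ · e^(−k·t) = 4.919 × e^(−0.02120 × 14.2)
  = 4.919 × 0.7400 = 3.640 mg/L

3.64 mg/L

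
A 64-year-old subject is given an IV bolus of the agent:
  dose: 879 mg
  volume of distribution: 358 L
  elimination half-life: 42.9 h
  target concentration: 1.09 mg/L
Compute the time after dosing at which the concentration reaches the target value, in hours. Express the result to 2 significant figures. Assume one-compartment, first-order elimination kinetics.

50 h

C₀ = Dose / Vd = 879.0 / 358 = 2.455 mg/L
k = ln2 / t½ = 0.693147 / 42.9 = 0.01616 h⁻¹
t = ln(C₀ / C) / k = ln(2.455 / 1.09) / 0.01616
  = ln(2.252) / 0.01616 = 0.8118 / 0.01616 = 50.24 h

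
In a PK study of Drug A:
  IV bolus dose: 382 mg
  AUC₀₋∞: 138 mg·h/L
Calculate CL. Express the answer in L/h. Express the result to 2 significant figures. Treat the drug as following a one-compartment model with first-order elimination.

2.8 L/h

CL = Dose / AUC = 382 / 138 = 2.768 L/h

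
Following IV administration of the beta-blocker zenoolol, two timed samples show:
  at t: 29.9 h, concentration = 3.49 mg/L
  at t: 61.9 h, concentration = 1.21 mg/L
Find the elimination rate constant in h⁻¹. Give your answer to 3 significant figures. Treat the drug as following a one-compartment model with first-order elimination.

k = ln(C₁/C₂) / (t₂ − t₁) = ln(3.49/1.21) / (61.9 − 29.9)
  = 1.059 / 32.00 = 0.03309 h⁻¹

0.0331 h⁻¹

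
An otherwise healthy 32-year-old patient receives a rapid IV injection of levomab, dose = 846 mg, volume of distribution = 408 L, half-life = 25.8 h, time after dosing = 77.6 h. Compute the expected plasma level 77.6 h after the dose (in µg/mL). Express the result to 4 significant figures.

0.2578 µg/mL

C₀ = Dose / Vd = 846.0 / 408 = 2.074 mg/L
k = ln2 / t½ = 0.693147 / 25.8 = 0.02687 h⁻¹
C = C₀ · e^(−k·t) = 2.074 × e^(−0.02687 × 77.6)
  = 2.074 × 0.1243 = 0.2578 mg/L
(0.2578 mg/L = 0.2578 µg/mL)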